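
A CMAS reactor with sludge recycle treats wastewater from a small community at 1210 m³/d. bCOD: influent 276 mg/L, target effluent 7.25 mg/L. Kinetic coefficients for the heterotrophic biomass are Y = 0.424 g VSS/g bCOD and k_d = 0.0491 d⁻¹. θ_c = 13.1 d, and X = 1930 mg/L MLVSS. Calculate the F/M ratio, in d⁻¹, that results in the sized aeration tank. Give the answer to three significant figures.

Steady-state biomass mass balance: V·X·(1 + k_d·θ_c) = Y·Q·(S₀ − S)·θ_c, so V = 0.424 × 1210 × (276 − 7.25) × 13.1 / [1930 × (1 + 0.0491 × 13.1)] = 1.81×10^6 / 3171 = 569.5 m³.
F/M = applied load / biomass = Q·S₀/(V·X) = 1210 × 276 / (569.5 × 1930) = 0.3038 d⁻¹.

F/M ≈ 0.304 d⁻¹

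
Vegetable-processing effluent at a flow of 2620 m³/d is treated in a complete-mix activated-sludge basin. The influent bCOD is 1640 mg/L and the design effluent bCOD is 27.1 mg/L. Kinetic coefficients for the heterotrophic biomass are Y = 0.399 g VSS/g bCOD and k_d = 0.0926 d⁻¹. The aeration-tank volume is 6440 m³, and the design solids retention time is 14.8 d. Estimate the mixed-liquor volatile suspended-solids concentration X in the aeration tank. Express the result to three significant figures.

X ≈ 1630 mg/L

X = Y·Q·ΔS·θ_c / [V·(1 + k_d θ_c)] = 0.399 × 2620 × (1640 − 27.1) × 14.8 / [6440 × (1 + 0.0926 × 14.8)] = 1635 mg/L.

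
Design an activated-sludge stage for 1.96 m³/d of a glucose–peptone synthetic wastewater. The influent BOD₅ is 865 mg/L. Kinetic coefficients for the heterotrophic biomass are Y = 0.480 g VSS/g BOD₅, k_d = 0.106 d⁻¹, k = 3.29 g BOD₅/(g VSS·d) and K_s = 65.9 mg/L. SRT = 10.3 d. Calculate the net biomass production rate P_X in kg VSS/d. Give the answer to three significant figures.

Effluent substrate depends only on kinetics and SRT: S = K_s(1 + k_d θ_c) / [θ_c(Yk − k_d) − 1] = 65.9 × (1 + 0.106 × 10.3) / [10.3 × (0.480 × 3.29 − 0.106) − 1] = 137.8 / 14.17 = 9.726 mg/L.
The observed yield is Y_obs = Y/(1 + k_d·θ_c) = 0.480 / (1 + 0.106 × 10.3) = 0.480 / 2.092 = 0.2295 g VSS per g BOD₅ removed.
Mass of BOD₅ removed per day: Q(S₀ − S) = 1.96 × 855.3 g/m³ = 1.676 kg/d.
So the net sludge growth is P_X = 0.2295 × 1.676 = 0.3847 kg VSS/d.

P_X ≈ 0.385 kg VSS/d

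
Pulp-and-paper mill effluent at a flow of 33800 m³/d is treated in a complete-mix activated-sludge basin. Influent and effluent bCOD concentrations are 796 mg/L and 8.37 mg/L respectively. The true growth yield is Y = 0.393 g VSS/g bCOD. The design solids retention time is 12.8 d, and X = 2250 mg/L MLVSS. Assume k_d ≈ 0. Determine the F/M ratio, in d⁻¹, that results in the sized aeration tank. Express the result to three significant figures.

V·X = Y·Q·ΔS·θ_c gives V = 0.393 × 33800 × (796 − 8.37) × 12.8 / 2250 = 59519 m³.
F/M = Q·S₀ / (V·X) = 33800 × 796 / (59519 × 2250) = 0.2009 g bCOD·(g VSS·d)⁻¹.

F/M ≈ 0.201 d⁻¹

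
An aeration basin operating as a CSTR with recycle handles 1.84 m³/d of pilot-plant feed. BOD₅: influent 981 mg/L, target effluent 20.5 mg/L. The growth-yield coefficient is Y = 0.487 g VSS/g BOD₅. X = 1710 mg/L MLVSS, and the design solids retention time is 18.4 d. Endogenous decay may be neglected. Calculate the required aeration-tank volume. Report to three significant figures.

V ≈ 9.26 m³

V·X = Y·Q·ΔS·θ_c gives V = 0.487 × 1.84 × (981 − 20.5) × 18.4 / 1710 = 9.261 m³.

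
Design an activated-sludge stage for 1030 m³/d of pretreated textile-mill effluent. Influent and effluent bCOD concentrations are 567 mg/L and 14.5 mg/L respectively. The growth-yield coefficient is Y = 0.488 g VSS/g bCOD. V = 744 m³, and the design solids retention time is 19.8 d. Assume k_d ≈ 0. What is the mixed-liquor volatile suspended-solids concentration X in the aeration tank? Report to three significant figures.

Without decay, X = Y Q (S₀−S) θ_c / V = 0.488 × 1030 × (567 − 14.5) × 19.8 / 744 = 7391 mg/L.

X ≈ 7390 mg/L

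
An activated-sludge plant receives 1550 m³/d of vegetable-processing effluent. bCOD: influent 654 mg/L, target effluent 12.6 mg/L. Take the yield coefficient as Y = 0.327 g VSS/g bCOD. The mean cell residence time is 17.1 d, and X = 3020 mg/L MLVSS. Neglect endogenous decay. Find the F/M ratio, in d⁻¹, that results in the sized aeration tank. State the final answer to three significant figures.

F/M ≈ 0.182 d⁻¹

V·X = Y·Q·ΔS·θ_c gives V = 0.327 × 1550 × (654 − 12.6) × 17.1 / 3020 = 1841 m³.
F/M = Q·S₀ / (V·X) = 1550 × 654 / (1841 × 3020) = 0.1823 g bCOD·(g VSS·d)⁻¹.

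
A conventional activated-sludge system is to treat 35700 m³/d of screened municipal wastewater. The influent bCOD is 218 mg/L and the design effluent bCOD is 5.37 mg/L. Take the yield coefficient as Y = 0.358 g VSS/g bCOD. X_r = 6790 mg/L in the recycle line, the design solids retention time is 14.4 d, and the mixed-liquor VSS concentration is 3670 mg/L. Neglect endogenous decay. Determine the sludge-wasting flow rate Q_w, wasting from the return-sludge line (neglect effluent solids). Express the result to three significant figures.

Biomass mass balance (decay neglected): V·X = Y·Q·(S₀ − S)·θ_c, so V = 0.358 × 35700 × (218 − 5.37) × 14.4 / 3670 = 10663 m³.
Q_w = (V·X)/(θ_c X_r) = 10663 × 3670 / (14.4 × 6790) = 400.2 m³/d.

Q_w ≈ 400 m³/d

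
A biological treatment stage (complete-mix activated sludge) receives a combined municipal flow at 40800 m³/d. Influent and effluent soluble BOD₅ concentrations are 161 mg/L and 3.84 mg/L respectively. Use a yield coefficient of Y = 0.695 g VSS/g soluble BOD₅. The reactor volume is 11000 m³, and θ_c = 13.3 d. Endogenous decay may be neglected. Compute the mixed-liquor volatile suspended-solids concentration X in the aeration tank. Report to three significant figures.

X ≈ 5390 mg/L

X = Y·Q·ΔS·θ_c / V = 0.695 × 40800 × (161 − 3.84) × 13.3 / 11000 = 5388 mg/L.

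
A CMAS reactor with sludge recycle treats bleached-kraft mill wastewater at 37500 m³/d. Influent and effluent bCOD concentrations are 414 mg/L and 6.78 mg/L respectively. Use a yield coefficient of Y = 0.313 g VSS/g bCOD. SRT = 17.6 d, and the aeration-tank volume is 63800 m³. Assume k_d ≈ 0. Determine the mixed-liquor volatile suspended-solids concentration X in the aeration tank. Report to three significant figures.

X = Y·Q·ΔS·θ_c / V = 0.313 × 37500 × (414 − 6.78) × 17.6 / 63800 = 1319 mg/L.

X ≈ 1320 mg/L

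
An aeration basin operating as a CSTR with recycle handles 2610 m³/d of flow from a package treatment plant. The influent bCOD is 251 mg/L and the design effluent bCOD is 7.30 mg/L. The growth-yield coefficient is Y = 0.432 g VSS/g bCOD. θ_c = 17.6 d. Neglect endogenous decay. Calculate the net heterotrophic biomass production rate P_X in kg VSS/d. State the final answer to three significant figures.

With endogenous decay neglected, the observed yield equals the true yield: Y_obs = Y = 0.432 g VSS/g bCOD.
Substrate removed = Q·(S₀ − S) = 2610 m³/d × (251 − 7.30) g/m³ = 6.36×10^5 g/d = 636.1 kg/d.
P_X = Y_obs · Q(S₀ − S) = 0.4320 × 636.1 = 274.8 kg VSS/d.

P_X ≈ 275 kg VSS/d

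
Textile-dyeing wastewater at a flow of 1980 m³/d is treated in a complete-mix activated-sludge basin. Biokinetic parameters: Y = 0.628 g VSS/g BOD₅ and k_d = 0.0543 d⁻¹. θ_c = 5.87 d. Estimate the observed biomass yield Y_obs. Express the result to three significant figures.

Y_obs ≈ 0.476 g VSS/g BOD₅

The observed yield is Y_obs = Y/(1 + k_d·θ_c) = 0.628 / (1 + 0.0543 × 5.87) = 0.628 / 1.319 = 0.4762 g VSS per g BOD₅ removed.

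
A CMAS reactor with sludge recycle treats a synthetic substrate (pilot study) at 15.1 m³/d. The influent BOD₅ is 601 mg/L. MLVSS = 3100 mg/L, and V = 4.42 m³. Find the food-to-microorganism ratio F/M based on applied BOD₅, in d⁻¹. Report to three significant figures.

F/M = Q·S₀ / (V·X) = 15.1 × 601 / (4.420 × 3100) = 0.6623 g BOD₅·(g VSS·d)⁻¹.

F/M ≈ 0.662 d⁻¹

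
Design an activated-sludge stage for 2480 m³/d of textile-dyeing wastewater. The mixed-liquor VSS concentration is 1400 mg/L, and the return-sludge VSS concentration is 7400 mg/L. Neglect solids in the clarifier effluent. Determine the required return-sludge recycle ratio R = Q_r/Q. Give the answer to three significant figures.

R ≈ 0.233

Mass balance around the secondary clarifier (neglecting effluent solids): R = X / (X_r − X) = 1400 / (7400 − 1400) = 0.2333.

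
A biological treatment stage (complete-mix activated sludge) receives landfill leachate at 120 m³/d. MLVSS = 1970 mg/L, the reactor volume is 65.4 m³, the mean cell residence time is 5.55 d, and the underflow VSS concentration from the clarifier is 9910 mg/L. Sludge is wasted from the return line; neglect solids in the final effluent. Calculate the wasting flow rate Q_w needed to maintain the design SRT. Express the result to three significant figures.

θ_c = V·X/(Q_w·X_r) when wasting from the recycle, so Q_w = V·X/(θ_c·X_r) = 65.40 × 1970 / (5.55 × 9910) = 2.342 m³/d.

Q_w ≈ 2.34 m³/d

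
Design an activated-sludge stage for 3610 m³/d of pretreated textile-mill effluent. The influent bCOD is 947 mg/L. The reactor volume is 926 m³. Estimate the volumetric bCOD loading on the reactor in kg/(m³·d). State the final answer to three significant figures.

L_v = Q S₀ / V = 3610 × 947 × 10⁻³ / 926.0 = 3.692 kg/(m³·d).

L_v ≈ 3.69 kg bCOD/(m³·d)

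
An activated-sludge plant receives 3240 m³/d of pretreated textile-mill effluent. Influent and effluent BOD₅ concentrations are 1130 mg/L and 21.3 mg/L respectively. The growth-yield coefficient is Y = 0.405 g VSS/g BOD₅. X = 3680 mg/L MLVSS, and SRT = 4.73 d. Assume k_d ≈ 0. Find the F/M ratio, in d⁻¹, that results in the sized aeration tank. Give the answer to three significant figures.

V·X = Y·Q·ΔS·θ_c gives V = 0.405 × 3240 × (1130 − 21.3) × 4.73 / 3680 = 1870 m³.
F/M = applied load / biomass = Q·S₀/(V·X) = 3240 × 1130 / (1870 × 3680) = 0.5320 d⁻¹.

F/M ≈ 0.532 d⁻¹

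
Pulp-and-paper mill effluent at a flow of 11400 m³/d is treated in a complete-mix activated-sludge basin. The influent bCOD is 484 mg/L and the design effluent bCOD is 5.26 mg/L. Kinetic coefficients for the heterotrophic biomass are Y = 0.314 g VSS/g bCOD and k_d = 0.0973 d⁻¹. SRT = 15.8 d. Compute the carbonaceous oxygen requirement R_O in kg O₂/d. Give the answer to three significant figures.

The observed yield is Y_obs = Y/(1 + k_d·θ_c) = 0.314 / (1 + 0.0973 × 15.8) = 0.314 / 2.537 = 0.1238 g VSS per g bCOD removed.
Mass of bCOD removed per day: Q(S₀ − S) = 11400 × 478.7 g/m³ = 5458 kg/d.
Net sludge production P_X = 0.1238 × 5458 = 675.4 kg VSS/d.
R_O = Q·ΔS − 1.42 P_X = 5458 − 959.1 = 4499 kg O₂/d.

R_O ≈ 4500 kg O₂/d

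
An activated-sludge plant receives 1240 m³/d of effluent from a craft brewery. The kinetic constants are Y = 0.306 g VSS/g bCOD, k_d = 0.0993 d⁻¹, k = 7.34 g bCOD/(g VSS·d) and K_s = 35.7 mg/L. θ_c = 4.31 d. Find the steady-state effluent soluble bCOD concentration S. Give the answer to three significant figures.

S ≈ 6.18 mg/L

From the Monod/SRT balance for a CMAS, S = K_s·(1+k_d θ_c)/[θ_c·(Y k − k_d) − 1] = 35.7 × (1 + 0.0993 × 4.31) / [4.31 × (0.306 × 7.34 − 0.0993) − 1] = 50.98 / 8.252 = 6.177 mg/L.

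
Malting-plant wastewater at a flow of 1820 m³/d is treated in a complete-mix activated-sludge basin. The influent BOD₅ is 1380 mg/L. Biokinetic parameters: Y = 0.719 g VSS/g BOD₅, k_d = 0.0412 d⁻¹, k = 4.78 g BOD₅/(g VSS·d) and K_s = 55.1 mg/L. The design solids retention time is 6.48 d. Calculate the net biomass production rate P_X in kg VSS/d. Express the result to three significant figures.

Effluent substrate depends only on kinetics and SRT: S = K_s(1 + k_d θ_c) / [θ_c(Yk − k_d) − 1] = 55.1 × (1 + 0.0412 × 6.48) / [6.48 × (0.719 × 4.78 − 0.0412) − 1] = 69.81 / 21.00 = 3.324 mg/L.
Y_obs = Y / (1 + k_d θ_c) = 0.719 / (1 + 0.0412 × 6.48) = 0.719 / 1.267 = 0.5675.
ΔS = 1380 − 3.32 = 1377 mg/L, so the substrate removal rate is 1820 × 1377/1000 = 2506 kg BOD₅/d.
Biomass produced: P_X = Y_obs·Q·ΔS = 0.5675 × 2506 ≈ 1422 kg VSS/d.

P_X ≈ 1420 kg VSS/d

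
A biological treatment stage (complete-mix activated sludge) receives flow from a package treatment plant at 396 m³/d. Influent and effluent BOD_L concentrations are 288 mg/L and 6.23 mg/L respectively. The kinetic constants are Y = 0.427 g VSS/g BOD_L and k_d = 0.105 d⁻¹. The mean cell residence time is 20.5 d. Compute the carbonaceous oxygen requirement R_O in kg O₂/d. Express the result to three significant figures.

The observed yield is Y_obs = Y/(1 + k_d·θ_c) = 0.427 / (1 + 0.105 × 20.5) = 0.427 / 3.152 = 0.1354 g VSS per g BOD_L removed.
ΔS = 288 − 6.23 = 281.8 mg/L, so the substrate removal rate is 396 × 281.8/1000 = 111.6 kg BOD_L/d.
P_X = Y_obs·Q·(S₀ − S) = 0.1354 × 111.6 = 15.11 kg VSS/d.
R_O = Q·(S₀ − S) − 1.42·P_X = 111.6 − 1.42 × 15.11 = 90.12 kg O₂/d.

R_O ≈ 90.1 kg O₂/d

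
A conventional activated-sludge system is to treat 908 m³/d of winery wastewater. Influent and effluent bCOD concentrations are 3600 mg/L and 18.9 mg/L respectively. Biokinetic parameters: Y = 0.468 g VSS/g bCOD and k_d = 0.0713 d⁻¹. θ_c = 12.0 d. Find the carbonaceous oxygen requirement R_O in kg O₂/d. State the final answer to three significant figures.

R_O ≈ 2090 kg O₂/d

Correct the yield for decay: Y_obs = Y/(1 + k_d θ_c) = 0.468 / (1 + 0.0713 × 12.0) = 0.468 / 1.856 = 0.2522.
Mass of bCOD removed per day: Q(S₀ − S) = 908 × 3581 g/m³ = 3252 kg/d.
Biomass synthesised: P_X = Y_obs × 3252 = 820.1 kg VSS/d.
R_O = Q·(S₀ − S) − 1.42·P_X = 3252 − 1.42 × 820.1 = 2087 kg O₂/d.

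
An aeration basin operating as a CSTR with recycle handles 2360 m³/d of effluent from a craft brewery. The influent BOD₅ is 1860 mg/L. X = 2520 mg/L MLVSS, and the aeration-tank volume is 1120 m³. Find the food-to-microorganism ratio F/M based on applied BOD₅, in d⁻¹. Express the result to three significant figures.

F/M = applied load / biomass = Q·S₀/(V·X) = 2360 × 1860 / (1120 × 2520) = 1.555 d⁻¹.

F/M ≈ 1.56 d⁻¹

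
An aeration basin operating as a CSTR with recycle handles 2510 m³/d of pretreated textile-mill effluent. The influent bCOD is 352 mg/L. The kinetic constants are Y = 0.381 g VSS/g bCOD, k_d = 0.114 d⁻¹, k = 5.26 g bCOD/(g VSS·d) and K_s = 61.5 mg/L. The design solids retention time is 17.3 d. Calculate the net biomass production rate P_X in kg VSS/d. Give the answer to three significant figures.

P_X ≈ 111 kg VSS/d

From the Monod/SRT balance for a CMAS, S = K_s·(1+k_d θ_c)/[θ_c·(Y k − k_d) − 1] = 61.5 × (1 + 0.114 × 17.3) / [17.3 × (0.381 × 5.26 − 0.114) − 1] = 182.8 / 31.70 = 5.767 mg/L.
Correct the yield for decay: Y_obs = Y/(1 + k_d θ_c) = 0.381 / (1 + 0.114 × 17.3) = 0.381 / 2.972 = 0.1282.
Mass of bCOD removed per day: Q(S₀ − S) = 2510 × 346.2 g/m³ = 869.0 kg/d.
So the net sludge growth is P_X = 0.1282 × 869.0 = 111.4 kg VSS/d.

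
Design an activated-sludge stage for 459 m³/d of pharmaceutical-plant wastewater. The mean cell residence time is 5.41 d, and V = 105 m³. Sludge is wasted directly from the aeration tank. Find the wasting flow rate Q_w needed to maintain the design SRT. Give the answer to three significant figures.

For wasting at MLVSS concentration, Q_w = V/θ_c = 105.0/5.41 = 19.41 m³/d.

Q_w ≈ 19.4 m³/d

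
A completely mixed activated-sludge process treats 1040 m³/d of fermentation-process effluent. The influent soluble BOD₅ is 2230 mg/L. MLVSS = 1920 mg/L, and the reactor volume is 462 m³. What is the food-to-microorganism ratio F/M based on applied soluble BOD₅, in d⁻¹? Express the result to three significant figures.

Food-to-microorganism ratio F/M = Q S₀ / (V X) = 1040 × 2230 / (462.0 × 1920) = 2.615 d⁻¹.

F/M ≈ 2.61 d⁻¹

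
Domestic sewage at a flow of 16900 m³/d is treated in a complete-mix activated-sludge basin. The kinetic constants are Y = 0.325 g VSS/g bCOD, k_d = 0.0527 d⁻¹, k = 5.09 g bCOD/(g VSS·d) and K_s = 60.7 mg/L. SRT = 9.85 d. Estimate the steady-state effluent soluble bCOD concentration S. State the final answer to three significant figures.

S ≈ 6.24 mg/L

For a completely mixed reactor with recycle the Lawrence–McCarty relation gives S = K_s·(1 + k_d·θ_c) / [θ_c·(Y·k − k_d) − 1] = 60.7 × (1 + 0.0527 × 9.85) / [9.85 × (0.325 × 5.09 − 0.0527) − 1] = 92.21 / 14.78 = 6.241 mg/L.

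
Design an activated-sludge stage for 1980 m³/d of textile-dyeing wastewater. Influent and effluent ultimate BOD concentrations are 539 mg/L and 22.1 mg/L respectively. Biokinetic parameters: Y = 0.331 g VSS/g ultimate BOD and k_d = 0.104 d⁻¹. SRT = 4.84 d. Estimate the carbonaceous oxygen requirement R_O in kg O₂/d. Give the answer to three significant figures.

Observed yield with endogenous decay: Y_obs = Y / (1 + k_d·θ_c) = 0.331 / (1 + 0.104 × 4.84) = 0.331 / 1.503 = 0.2202 g VSS/g ultimate BOD.
Mass of ultimate BOD removed per day: Q(S₀ − S) = 1980 × 516.9 g/m³ = 1023 kg/d.
Biomass synthesised: P_X = Y_obs × 1023 = 225.3 kg VSS/d.
R_O = Q·(S₀ − S) − 1.42·P_X = 1023 − 1.42 × 225.3 = 703.5 kg O₂/d.

R_O ≈ 703 kg O₂/d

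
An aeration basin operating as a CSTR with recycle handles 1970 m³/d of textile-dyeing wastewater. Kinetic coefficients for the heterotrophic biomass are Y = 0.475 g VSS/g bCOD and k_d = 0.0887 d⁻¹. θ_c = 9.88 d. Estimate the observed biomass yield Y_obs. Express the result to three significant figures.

Observed yield with endogenous decay: Y_obs = Y / (1 + k_d·θ_c) = 0.475 / (1 + 0.0887 × 9.88) = 0.475 / 1.876 = 0.2532 g VSS/g bCOD.

Y_obs ≈ 0.253 g VSS/g bCOD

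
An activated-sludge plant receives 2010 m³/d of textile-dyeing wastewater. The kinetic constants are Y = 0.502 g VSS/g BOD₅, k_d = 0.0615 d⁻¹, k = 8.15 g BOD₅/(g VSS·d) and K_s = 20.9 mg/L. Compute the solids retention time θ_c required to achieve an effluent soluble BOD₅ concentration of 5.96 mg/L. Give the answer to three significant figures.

At the target effluent, Y k S/(K_s+S) = 0.502×8.15×5.96/26.86 = 0.9078 d⁻¹.
1/θ_c = 0.9078 − 0.0615 = 0.8463 d⁻¹, so θ_c = 1.182 d.

θ_c ≈ 1.18 d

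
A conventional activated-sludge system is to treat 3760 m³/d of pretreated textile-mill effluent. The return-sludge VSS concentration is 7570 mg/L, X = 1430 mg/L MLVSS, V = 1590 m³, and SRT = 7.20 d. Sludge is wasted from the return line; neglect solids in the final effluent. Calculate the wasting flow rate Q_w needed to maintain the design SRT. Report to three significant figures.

θ_c = V·X/(Q_w·X_r) when wasting from the recycle, so Q_w = V·X/(θ_c·X_r) = 1590 × 1430 / (7.20 × 7570) = 41.72 m³/d.

Q_w ≈ 41.7 m³/d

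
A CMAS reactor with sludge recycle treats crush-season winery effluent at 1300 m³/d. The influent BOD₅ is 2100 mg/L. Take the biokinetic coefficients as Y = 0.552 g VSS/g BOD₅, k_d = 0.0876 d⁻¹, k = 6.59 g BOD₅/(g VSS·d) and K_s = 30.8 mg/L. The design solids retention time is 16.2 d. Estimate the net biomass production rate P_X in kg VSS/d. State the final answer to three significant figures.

P_X ≈ 623 kg VSS/d

From the Monod/SRT balance for a CMAS, S = K_s·(1+k_d θ_c)/[θ_c·(Y k − k_d) − 1] = 30.8 × (1 + 0.0876 × 16.2) / [16.2 × (0.552 × 6.59 − 0.0876) − 1] = 74.51 / 56.51 = 1.318 mg/L.
Y_obs = Y / (1 + k_d θ_c) = 0.552 / (1 + 0.0876 × 16.2) = 0.552 / 2.419 = 0.2282.
Q·(S₀ − S) = 1300 × (2100 − 1.32) × 10⁻³ = 2728 kg/d removed.
Biomass produced: P_X = Y_obs·Q·ΔS = 0.2282 × 2728 ≈ 622.5 kg VSS/d.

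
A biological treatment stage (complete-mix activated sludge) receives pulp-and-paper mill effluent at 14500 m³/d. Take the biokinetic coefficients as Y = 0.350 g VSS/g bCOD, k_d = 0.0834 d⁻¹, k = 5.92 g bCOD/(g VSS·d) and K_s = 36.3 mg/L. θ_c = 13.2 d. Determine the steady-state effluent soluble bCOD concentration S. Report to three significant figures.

For a completely mixed reactor with recycle the Lawrence–McCarty relation gives S = K_s·(1 + k_d·θ_c) / [θ_c·(Y·k − k_d) − 1] = 36.3 × (1 + 0.0834 × 13.2) / [13.2 × (0.350 × 5.92 − 0.0834) − 1] = 76.26 / 25.25 = 3.020 mg/L.

S ≈ 3.02 mg/L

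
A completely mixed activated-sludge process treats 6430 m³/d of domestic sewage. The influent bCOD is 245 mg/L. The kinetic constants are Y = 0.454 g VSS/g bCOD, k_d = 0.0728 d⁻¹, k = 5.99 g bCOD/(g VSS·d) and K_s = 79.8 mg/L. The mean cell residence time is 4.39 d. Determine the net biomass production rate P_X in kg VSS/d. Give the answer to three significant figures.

For a completely mixed reactor with recycle the Lawrence–McCarty relation gives S = K_s·(1 + k_d·θ_c) / [θ_c·(Y·k − k_d) − 1] = 79.8 × (1 + 0.0728 × 4.39) / [4.39 × (0.454 × 5.99 − 0.0728) − 1] = 105.3 / 10.62 = 9.917 mg/L.
Observed yield with endogenous decay: Y_obs = Y / (1 + k_d·θ_c) = 0.454 / (1 + 0.0728 × 4.39) = 0.454 / 1.320 = 0.3440 g VSS/g bCOD.
Mass of bCOD removed per day: Q(S₀ − S) = 6430 × 235.1 g/m³ = 1512 kg/d.
P_X = Y_obs · Q(S₀ − S) = 0.3440 × 1512 = 520.0 kg VSS/d.

P_X ≈ 520 kg VSS/d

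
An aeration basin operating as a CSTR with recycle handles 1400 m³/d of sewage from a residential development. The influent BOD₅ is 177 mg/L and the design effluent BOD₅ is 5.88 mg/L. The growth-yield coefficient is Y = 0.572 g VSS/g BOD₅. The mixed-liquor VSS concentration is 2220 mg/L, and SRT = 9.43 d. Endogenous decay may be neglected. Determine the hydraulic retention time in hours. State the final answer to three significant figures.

τ ≈ 9.98 h

Biomass mass balance (decay neglected): V·X = Y·Q·(S₀ − S)·θ_c, so V = 0.572 × 1400 × (177 − 5.88) × 9.43 / 2220 = 582.1 m³.
Hydraulic retention time τ = V/Q = 582.1 / 1400 = 0.4158 d = 9.979 h.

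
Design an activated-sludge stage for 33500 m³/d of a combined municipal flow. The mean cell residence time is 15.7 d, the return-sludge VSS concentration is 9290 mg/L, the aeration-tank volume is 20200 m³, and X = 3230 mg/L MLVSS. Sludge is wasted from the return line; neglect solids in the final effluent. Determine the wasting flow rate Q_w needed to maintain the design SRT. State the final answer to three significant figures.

Q_w ≈ 447 m³/d

θ_c = V·X/(Q_w·X_r) when wasting from the recycle, so Q_w = V·X/(θ_c·X_r) = 20200 × 3230 / (15.7 × 9290) = 447.3 m³/d.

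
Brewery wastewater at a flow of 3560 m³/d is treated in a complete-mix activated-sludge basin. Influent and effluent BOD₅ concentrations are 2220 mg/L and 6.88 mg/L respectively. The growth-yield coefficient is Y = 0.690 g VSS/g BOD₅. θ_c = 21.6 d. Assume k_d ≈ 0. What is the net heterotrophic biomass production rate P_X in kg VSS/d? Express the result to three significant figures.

With endogenous decay neglected, the observed yield equals the true yield: Y_obs = Y = 0.690 g VSS/g BOD₅.
Q·(S₀ − S) = 3560 × (2220 − 6.88) × 10⁻³ = 7879 kg/d removed.
P_X = Y_obs · Q(S₀ − S) = 0.6900 × 7879 = 5436 kg VSS/d.

P_X ≈ 5440 kg VSS/d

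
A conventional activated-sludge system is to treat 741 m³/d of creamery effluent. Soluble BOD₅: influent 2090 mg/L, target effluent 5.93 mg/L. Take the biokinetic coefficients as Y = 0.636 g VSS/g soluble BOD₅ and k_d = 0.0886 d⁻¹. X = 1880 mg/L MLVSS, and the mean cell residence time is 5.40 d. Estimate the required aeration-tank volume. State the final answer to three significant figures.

V ≈ 1910 m³

Rearranging the biomass balance for a CMAS with decay, V = Y·Q·ΔS·θ_c / [X·(1+k_d θ_c)] = 0.636 × 741 × (2090 − 5.93) × 5.40 / [1880 × (1 + 0.0886 × 5.40)] = 5.3×10^6 / 2779 = 1908 m³.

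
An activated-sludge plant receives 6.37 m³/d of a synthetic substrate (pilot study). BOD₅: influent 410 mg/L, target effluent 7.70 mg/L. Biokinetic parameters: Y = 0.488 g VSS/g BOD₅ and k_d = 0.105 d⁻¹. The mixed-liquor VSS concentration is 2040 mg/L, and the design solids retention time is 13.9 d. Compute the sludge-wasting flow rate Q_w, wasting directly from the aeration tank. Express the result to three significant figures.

Q_w ≈ 0.249 m³/d

From the SRT design equation V = Y Q (S₀−S) θ_c / [X (1 + k_d θ_c)] = 0.488 × 6.37 × (410 − 7.70) × 13.9 / [2040 × (1 + 0.105 × 13.9)] = 1.74×10^4 / 5017 = 3.465 m³.
With mixed-liquor wasting, θ_c = V/Q_w, so Q_w = V/θ_c = 3.465/13.9 = 0.2492 m³/d.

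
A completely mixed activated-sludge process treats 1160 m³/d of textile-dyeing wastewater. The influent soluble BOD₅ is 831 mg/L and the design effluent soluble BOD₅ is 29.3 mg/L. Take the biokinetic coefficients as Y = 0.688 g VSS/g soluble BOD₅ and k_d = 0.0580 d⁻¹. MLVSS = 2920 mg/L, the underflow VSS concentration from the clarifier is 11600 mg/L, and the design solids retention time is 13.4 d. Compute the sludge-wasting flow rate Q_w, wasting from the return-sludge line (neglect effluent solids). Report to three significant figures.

From the SRT design equation V = Y Q (S₀−S) θ_c / [X (1 + k_d θ_c)] = 0.688 × 1160 × (831 − 29.3) × 13.4 / [2920 × (1 + 0.0580 × 13.4)] = 8.57×10^6 / 5189 = 1652 m³.
θ_c = V·X/(Q_w·X_r) when wasting from the recycle, so Q_w = V·X/(θ_c·X_r) = 1652 × 2920 / (13.4 × 11600) = 31.04 m³/d.

Q_w ≈ 31.0 m³/d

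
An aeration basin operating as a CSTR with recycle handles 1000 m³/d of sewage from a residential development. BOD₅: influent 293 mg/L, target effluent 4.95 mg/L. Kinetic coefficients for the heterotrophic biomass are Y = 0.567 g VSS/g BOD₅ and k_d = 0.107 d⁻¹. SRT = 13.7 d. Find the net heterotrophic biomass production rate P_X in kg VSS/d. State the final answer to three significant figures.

Y_obs = Y / (1 + k_d θ_c) = 0.567 / (1 + 0.107 × 13.7) = 0.567 / 2.466 = 0.2299.
Mass of BOD₅ removed per day: Q(S₀ − S) = 1000 × 288.1 g/m³ = 288.1 kg/d.
Biomass produced: P_X = Y_obs·Q·ΔS = 0.2299 × 288.1 ≈ 66.23 kg VSS/d.

P_X ≈ 66.2 kg VSS/d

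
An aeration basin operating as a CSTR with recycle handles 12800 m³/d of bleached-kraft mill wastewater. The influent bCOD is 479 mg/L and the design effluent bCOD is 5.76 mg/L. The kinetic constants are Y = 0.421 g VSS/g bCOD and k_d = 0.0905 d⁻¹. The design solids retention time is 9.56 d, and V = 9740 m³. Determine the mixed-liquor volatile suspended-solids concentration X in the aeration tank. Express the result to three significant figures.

X = Y·Q·ΔS·θ_c / [V·(1 + k_d θ_c)] = 0.421 × 12800 × (479 − 5.76) × 9.56 / [9740 × (1 + 0.0905 × 9.56)] = 1342 mg/L.

X ≈ 1340 mg/L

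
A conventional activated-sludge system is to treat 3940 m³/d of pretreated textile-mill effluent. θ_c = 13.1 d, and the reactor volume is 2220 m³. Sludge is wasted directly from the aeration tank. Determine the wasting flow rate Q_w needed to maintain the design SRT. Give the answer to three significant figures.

Q_w ≈ 169 m³/d

With mixed-liquor wasting, θ_c = V/Q_w, so Q_w = V/θ_c = 2220/13.1 = 169.5 m³/d.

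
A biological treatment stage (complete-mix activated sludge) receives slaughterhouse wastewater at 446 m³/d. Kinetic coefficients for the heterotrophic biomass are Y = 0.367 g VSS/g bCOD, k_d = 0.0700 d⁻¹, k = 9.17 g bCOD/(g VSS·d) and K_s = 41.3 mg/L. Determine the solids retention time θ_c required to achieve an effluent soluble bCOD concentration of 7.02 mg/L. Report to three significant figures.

Specific growth rate at S = 7.02 mg/L: μ = YkS/(K_s+S) = 0.367·9.17·7.02/(41.3+7.02) = 0.4889 d⁻¹.
1/θ_c = 0.4889 − 0.0700 = 0.4189 d⁻¹, so θ_c = 2.387 d.

θ_c ≈ 2.39 d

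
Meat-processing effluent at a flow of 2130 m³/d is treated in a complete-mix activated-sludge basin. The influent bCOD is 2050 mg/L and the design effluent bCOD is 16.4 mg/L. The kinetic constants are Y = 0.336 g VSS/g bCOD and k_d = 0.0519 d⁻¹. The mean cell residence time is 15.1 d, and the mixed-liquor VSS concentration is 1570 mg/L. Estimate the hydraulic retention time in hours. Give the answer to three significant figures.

τ ≈ 88.4 h

Steady-state biomass mass balance: V·X·(1 + k_d·θ_c) = Y·Q·(S₀ − S)·θ_c, so V = 0.336 × 2130 × (2050 − 16.4) × 15.1 / [1570 × (1 + 0.0519 × 15.1)] = 2.2×10^7 / 2800 = 7848 m³.
Hydraulic retention time τ = V/Q = 7848 / 2130 = 3.684 d = 88.42 h.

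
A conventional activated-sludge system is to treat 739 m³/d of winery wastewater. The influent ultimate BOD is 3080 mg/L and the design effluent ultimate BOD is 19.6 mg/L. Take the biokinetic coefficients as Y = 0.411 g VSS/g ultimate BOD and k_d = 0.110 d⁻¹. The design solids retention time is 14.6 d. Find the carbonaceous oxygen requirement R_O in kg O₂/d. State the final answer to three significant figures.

R_O ≈ 1760 kg O₂/d

Correct the yield for decay: Y_obs = Y/(1 + k_d θ_c) = 0.411 / (1 + 0.110 × 14.6) = 0.411 / 2.606 = 0.1577.
Mass of ultimate BOD removed per day: Q(S₀ − S) = 739 × 3060 g/m³ = 2262 kg/d.
P_X = Y_obs·Q·(S₀ − S) = 0.1577 × 2262 = 356.7 kg VSS/d.
Carbonaceous O₂ demand = substrate oxidised − cell-mass equivalent = 2262 − 1.42 × 356.7 = 1755 kg O₂/d.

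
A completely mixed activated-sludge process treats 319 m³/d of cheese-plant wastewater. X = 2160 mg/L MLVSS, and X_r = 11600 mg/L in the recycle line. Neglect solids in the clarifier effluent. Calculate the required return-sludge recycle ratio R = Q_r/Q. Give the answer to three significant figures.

Mass balance around the secondary clarifier (neglecting effluent solids): R = X / (X_r − X) = 2160 / (11600 − 2160) = 0.2288.

R ≈ 0.229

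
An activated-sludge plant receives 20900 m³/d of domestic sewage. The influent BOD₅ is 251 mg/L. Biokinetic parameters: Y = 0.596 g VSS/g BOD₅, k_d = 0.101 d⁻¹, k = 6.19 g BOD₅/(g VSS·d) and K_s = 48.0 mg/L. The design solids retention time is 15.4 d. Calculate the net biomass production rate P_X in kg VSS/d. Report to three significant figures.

P_X ≈ 1210 kg VSS/d

From the Monod/SRT balance for a CMAS, S = K_s·(1+k_d θ_c)/[θ_c·(Y k − k_d) − 1] = 48.0 × (1 + 0.101 × 15.4) / [15.4 × (0.596 × 6.19 − 0.101) − 1] = 122.7 / 54.26 = 2.261 mg/L.
Correct the yield for decay: Y_obs = Y/(1 + k_d θ_c) = 0.596 / (1 + 0.101 × 15.4) = 0.596 / 2.555 = 0.2332.
Q·(S₀ − S) = 20900 × (251 − 2.26) × 10⁻³ = 5199 kg/d removed.
Biomass produced: P_X = Y_obs·Q·ΔS = 0.2332 × 5199 ≈ 1212 kg VSS/d.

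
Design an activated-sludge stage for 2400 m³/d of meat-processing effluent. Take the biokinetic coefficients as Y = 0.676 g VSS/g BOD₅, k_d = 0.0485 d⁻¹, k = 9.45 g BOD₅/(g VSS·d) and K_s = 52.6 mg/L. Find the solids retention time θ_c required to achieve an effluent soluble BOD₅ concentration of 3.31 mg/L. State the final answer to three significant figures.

From 1/θ_c = Y·k·S/(K_s + S) − k_d: Y·k·S/(K_s+S) = 0.676 × 9.45 × 3.31 / (52.6 + 3.31) = 0.3782 d⁻¹.
Then 1/θ_c = μ − k_d = 0.3782 − 0.0485 = 0.3297 d⁻¹, giving θ_c = 3.033 d.

θ_c ≈ 3.03 d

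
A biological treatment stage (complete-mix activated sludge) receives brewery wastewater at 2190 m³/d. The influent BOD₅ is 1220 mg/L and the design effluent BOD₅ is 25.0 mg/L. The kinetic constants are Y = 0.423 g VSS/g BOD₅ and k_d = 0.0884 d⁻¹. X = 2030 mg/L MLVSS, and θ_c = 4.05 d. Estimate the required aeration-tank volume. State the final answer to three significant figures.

Steady-state biomass mass balance: V·X·(1 + k_d·θ_c) = Y·Q·(S₀ − S)·θ_c, so V = 0.423 × 2190 × (1220 − 25.0) × 4.05 / [2030 × (1 + 0.0884 × 4.05)] = 4.48×10^6 / 2757 = 1626 m³.

V ≈ 1630 m³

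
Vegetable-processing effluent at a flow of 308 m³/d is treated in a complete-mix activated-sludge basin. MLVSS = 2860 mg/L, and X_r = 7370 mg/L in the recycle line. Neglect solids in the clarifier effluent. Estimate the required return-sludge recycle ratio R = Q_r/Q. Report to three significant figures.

Mass balance around the secondary clarifier (neglecting effluent solids): R = X / (X_r − X) = 2860 / (7370 − 2860) = 0.6341.

R ≈ 0.634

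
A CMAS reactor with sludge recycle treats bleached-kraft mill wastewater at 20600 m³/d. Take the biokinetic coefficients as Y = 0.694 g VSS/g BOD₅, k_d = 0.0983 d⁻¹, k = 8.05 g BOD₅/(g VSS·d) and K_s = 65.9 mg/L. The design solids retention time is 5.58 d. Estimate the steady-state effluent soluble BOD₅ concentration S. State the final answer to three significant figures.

For a completely mixed reactor with recycle the Lawrence–McCarty relation gives S = K_s·(1 + k_d·θ_c) / [θ_c·(Y·k − k_d) − 1] = 65.9 × (1 + 0.0983 × 5.58) / [5.58 × (0.694 × 8.05 − 0.0983) − 1] = 102.0 / 29.63 = 3.445 mg/L.

S ≈ 3.44 mg/L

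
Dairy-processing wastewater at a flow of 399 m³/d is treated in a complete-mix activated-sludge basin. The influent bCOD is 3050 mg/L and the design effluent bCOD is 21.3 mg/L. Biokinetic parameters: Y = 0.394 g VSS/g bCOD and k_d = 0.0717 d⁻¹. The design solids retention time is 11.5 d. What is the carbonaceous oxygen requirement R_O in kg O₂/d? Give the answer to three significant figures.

Observed yield with endogenous decay: Y_obs = Y / (1 + k_d·θ_c) = 0.394 / (1 + 0.0717 × 11.5) = 0.394 / 1.825 = 0.2159 g VSS/g bCOD.
Substrate removed = Q·(S₀ − S) = 399 m³/d × (3050 − 21.3) g/m³ = 1.21×10^6 g/d = 1208 kg/d.
P_X = Y_obs·Q·(S₀ − S) = 0.2159 × 1208 = 261.0 kg VSS/d.
R_O = Q·(S₀ − S) − 1.42·P_X = 1208 − 1.42 × 261.0 = 837.9 kg O₂/d.

R_O ≈ 838 kg O₂/d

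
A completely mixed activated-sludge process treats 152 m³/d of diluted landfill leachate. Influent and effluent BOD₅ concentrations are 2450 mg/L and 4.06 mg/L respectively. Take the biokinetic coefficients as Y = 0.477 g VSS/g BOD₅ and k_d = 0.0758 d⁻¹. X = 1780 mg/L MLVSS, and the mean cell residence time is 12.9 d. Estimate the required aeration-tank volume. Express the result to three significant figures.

From the SRT design equation V = Y Q (S₀−S) θ_c / [X (1 + k_d θ_c)] = 0.477 × 152 × (2450 − 4.06) × 12.9 / [1780 × (1 + 0.0758 × 12.9)] = 2.29×10^6 / 3521 = 649.8 m³.

V ≈ 650 m³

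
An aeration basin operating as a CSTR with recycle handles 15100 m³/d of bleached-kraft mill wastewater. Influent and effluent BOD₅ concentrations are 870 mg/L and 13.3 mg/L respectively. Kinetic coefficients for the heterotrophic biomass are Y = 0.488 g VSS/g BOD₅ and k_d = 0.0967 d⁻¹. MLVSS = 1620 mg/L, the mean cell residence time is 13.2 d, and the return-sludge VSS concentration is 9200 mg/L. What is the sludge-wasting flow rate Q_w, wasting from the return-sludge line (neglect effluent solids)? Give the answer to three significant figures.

Q_w ≈ 301 m³/d

Rearranging the biomass balance for a CMAS with decay, V = Y·Q·ΔS·θ_c / [X·(1+k_d θ_c)] = 0.488 × 15100 × (870 − 13.3) × 13.2 / [1620 × (1 + 0.0967 × 13.2)] = 8.33×10^7 / 3688 = 22596 m³.
Wasting from the return line (neglecting effluent solids): Q_w = V·X / (θ_c·X_r) = 22596 × 1620 / (13.2 × 9200) = 301.4 m³/d.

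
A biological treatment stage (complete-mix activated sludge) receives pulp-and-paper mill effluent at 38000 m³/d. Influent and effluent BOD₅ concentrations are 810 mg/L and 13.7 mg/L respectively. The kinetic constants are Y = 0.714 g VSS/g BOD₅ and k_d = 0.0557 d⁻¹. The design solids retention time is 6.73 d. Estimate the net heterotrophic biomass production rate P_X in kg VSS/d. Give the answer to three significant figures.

Correct the yield for decay: Y_obs = Y/(1 + k_d θ_c) = 0.714 / (1 + 0.0557 × 6.73) = 0.714 / 1.375 = 0.5193.
Mass of BOD₅ removed per day: Q(S₀ − S) = 38000 × 796.3 g/m³ = 30259 kg/d.
P_X = Y_obs · Q(S₀ − S) = 0.5193 × 30259 = 15714 kg VSS/d.

P_X ≈ 15700 kg VSS/d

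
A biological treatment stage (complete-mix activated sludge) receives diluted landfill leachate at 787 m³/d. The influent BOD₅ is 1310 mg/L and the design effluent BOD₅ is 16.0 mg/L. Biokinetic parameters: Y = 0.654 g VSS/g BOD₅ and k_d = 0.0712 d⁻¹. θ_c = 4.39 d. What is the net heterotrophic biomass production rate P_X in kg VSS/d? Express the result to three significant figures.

P_X ≈ 507 kg VSS/d

Correct the yield for decay: Y_obs = Y/(1 + k_d θ_c) = 0.654 / (1 + 0.0712 × 4.39) = 0.654 / 1.313 = 0.4983.
ΔS = 1310 − 16.0 = 1294 mg/L, so the substrate removal rate is 787 × 1294/1000 = 1018 kg BOD₅/d.
Net biomass production P_X = Y_obs × Q·(S₀ − S) = 0.4983 × 1018 = 507.4 kg VSS/d.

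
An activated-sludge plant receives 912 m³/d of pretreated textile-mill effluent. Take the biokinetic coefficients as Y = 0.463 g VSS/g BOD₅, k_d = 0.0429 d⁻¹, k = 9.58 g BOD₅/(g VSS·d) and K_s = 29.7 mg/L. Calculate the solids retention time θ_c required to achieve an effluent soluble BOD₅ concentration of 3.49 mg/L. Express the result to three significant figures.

θ_c ≈ 2.36 d

At the target effluent, Y k S/(K_s+S) = 0.463×9.58×3.49/33.19 = 0.4664 d⁻¹.
Then 1/θ_c = μ − k_d = 0.4664 − 0.0429 = 0.4235 d⁻¹, giving θ_c = 2.361 d.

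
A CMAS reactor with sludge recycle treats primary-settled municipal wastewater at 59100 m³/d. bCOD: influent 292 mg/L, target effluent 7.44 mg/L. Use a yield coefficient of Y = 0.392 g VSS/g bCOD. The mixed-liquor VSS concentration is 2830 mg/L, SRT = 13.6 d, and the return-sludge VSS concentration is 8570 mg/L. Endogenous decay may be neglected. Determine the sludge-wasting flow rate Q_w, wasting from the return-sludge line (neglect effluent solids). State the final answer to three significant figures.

Q_w ≈ 769 m³/d

Biomass mass balance (decay neglected): V·X = Y·Q·(S₀ − S)·θ_c, so V = 0.392 × 59100 × (292 − 7.44) × 13.6 / 2830 = 31681 m³.
Q_w = (V·X)/(θ_c X_r) = 31681 × 2830 / (13.6 × 8570) = 769.2 m³/d.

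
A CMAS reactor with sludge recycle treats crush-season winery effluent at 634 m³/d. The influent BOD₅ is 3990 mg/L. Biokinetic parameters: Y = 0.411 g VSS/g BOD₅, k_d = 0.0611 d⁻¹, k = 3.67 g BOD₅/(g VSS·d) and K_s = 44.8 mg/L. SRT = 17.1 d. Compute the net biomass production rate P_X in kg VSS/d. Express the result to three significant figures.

P_X ≈ 508 kg VSS/d

For a completely mixed reactor with recycle the Lawrence–McCarty relation gives S = K_s·(1 + k_d·θ_c) / [θ_c·(Y·k − k_d) − 1] = 44.8 × (1 + 0.0611 × 17.1) / [17.1 × (0.411 × 3.67 − 0.0611) − 1] = 91.61 / 23.75 = 3.857 mg/L.
Correct the yield for decay: Y_obs = Y/(1 + k_d θ_c) = 0.411 / (1 + 0.0611 × 17.1) = 0.411 / 2.045 = 0.2010.
Mass of BOD₅ removed per day: Q(S₀ − S) = 634 × 3986 g/m³ = 2527 kg/d.
Net biomass production P_X = Y_obs × Q·(S₀ − S) = 0.2010 × 2527 = 508.0 kg VSS/d.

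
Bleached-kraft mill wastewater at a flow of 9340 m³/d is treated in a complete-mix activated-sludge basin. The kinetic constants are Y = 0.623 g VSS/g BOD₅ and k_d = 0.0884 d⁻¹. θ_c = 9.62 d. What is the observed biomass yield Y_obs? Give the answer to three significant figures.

Correct the yield for decay: Y_obs = Y/(1 + k_d θ_c) = 0.623 / (1 + 0.0884 × 9.62) = 0.623 / 1.850 = 0.3367.

Y_obs ≈ 0.337 g VSS/g BOD₅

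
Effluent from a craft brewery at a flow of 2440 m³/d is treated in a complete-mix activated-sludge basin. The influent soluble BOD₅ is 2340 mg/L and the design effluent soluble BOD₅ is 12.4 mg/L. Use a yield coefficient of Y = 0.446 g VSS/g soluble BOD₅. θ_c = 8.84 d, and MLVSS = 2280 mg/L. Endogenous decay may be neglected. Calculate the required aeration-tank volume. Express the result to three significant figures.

V ≈ 9820 m³

Biomass mass balance (decay neglected): V·X = Y·Q·(S₀ − S)·θ_c, so V = 0.446 × 2440 × (2340 − 12.4) × 8.84 / 2280 = 9821 m³.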